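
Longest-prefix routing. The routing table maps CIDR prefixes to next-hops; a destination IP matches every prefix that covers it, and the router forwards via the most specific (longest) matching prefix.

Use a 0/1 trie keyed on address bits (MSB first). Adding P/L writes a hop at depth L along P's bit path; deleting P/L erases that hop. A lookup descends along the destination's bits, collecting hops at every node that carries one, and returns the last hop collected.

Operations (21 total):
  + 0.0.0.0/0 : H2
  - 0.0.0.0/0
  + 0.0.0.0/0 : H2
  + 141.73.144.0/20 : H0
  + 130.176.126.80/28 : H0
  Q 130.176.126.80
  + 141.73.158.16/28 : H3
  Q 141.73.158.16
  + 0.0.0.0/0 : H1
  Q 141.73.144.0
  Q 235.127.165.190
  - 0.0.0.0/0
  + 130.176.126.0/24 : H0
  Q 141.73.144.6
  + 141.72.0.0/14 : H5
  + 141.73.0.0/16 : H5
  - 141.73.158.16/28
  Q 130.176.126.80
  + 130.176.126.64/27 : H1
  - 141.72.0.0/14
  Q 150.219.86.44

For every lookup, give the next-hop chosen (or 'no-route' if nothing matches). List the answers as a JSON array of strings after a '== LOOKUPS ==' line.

Trace:
  + 0.0.0.0/0 (H2) depth=0
  del 0.0.0.0/0 (clear depth 0)
  + 0.0.0.0/0 (H2) depth=0
  + 141.73.144.0/20 (H0) depth=20
  + 130.176.126.80/28 (H0) depth=28
  ? 130.176.126.80  path d0:H2→d1:-→d2:-→d3:-→d4:-→d5:-→d6:-→d7:-→d8:-→d9:-→d10:-→d11:-→d12:-→d13:-→d14:-→d15:-→d16:-→d17:-→d18:-→d19:-→d20:-→d21:-→d22:-→d23:-→d24:-→d25:-→d26:-→d27:-→d28:H0  best=H0
  + 141.73.158.16/28 (H3) depth=28
  ? 141.73.158.16  path d0:H2→d1:-→d2:-→d3:-→d4:-→d5:-→d6:-→d7:-→d8:-→d9:-→d10:-→d11:-→d12:-→d13:-→d14:-→d15:-→d16:-→d17:-→d18:-→d19:-→d20:H0→d21:-→d22:-→d23:-→d24:-→d25:-→d26:-→d27:-→d28:H3  best=H3
  + 0.0.0.0/0 (H1) depth=0
  ? 141.73.144.0  path d0:H1→d1:-→d2:-→d3:-→d4:-→d5:-→d6:-→d7:-→d8:-→d9:-→d10:-→d11:-→d12:-→d13:-→d14:-→d15:-→d16:-→d17:-→d18:-→d19:-→d20:H0  best=H0
  ? 235.127.165.190  path d0:H1→d1:-  best=H1
  del 0.0.0.0/0 (clear depth 0)
  + 130.176.126.0/24 (H0) depth=24
  ? 141.73.144.6  path d0:-→d1:-→d2:-→d3:-→d4:-→d5:-→d6:-→d7:-→d8:-→d9:-→d10:-→d11:-→d12:-→d13:-→d14:-→d15:-→d16:-→d17:-→d18:-→d19:-→d20:H0  best=H0
  + 141.72.0.0/14 (H5) depth=14
  + 141.73.0.0/16 (H5) depth=16
  del 141.73.158.16/28 (clear depth 28)
  ? 130.176.126.80  path d0:-→d1:-→d2:-→d3:-→d4:-→d5:-→d6:-→d7:-→d8:-→d9:-→d10:-→d11:-→d12:-→d13:-→d14:-→d15:-→d16:-→d17:-→d18:-→d19:-→d20:-→d21:-→d22:-→d23:-→d24:H0→d25:-→d26:-→d27:-→d28:H0  best=H0
  + 130.176.126.64/27 (H1) depth=27
  del 141.72.0.0/14 (clear depth 14)
  ? 150.219.86.44  path d0:-→d1:-→d2:-→d3:-  best=no-route

== LOOKUPS ==
["H0","H3","H0","H1","H0","H0","no-route"]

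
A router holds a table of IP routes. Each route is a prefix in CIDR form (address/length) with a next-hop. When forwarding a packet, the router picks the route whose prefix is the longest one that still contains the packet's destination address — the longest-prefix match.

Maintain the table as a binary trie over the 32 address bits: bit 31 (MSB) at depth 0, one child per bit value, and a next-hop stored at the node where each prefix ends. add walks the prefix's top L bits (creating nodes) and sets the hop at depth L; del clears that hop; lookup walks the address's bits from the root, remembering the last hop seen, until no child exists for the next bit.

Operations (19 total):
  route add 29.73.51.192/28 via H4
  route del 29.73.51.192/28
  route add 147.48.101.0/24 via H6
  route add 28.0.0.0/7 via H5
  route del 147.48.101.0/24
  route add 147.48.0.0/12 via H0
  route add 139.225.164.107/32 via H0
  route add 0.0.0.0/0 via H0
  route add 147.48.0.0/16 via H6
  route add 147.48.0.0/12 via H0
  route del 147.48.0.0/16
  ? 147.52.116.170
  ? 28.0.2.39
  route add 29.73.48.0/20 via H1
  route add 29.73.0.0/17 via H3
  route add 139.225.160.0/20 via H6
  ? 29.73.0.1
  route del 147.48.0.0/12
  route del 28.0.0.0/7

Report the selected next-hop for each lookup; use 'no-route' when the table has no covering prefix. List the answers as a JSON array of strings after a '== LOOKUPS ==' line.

Apply in order:
  + 29.73.51.192/28 (H4) depth=28
  del 29.73.51.192/28 (clear depth 28)
  + 147.48.101.0/24 (H6) depth=24
  + 28.0.0.0/7 (H5) depth=7
  del 147.48.101.0/24 (clear depth 24)
  + 147.48.0.0/12 (H0) depth=12
  + 139.225.164.107/32 (H0) depth=32
  + 0.0.0.0/0 (H0) depth=0
  + 147.48.0.0/16 (H6) depth=16
  + 147.48.0.0/12 (H0) depth=12
  del 147.48.0.0/16 (clear depth 16)
  Q 147.52.116.170: descend 1001001100110 ; hops seen [H0,H0] ; pick H0
  Q 28.0.2.39: descend 0001110 ; hops seen [H0,H5] ; pick H5
  + 29.73.48.0/20 (H1) depth=20
  + 29.73.0.0/17 (H3) depth=17
  + 139.225.160.0/20 (H6) depth=20
  Q 29.73.0.1: descend 000111010100100100 ; hops seen [H0,H5,H3] ; pick H3
  del 147.48.0.0/12 (clear depth 12)
  del 28.0.0.0/7 (clear depth 7)

== LOOKUPS ==
["H0","H5","H3"]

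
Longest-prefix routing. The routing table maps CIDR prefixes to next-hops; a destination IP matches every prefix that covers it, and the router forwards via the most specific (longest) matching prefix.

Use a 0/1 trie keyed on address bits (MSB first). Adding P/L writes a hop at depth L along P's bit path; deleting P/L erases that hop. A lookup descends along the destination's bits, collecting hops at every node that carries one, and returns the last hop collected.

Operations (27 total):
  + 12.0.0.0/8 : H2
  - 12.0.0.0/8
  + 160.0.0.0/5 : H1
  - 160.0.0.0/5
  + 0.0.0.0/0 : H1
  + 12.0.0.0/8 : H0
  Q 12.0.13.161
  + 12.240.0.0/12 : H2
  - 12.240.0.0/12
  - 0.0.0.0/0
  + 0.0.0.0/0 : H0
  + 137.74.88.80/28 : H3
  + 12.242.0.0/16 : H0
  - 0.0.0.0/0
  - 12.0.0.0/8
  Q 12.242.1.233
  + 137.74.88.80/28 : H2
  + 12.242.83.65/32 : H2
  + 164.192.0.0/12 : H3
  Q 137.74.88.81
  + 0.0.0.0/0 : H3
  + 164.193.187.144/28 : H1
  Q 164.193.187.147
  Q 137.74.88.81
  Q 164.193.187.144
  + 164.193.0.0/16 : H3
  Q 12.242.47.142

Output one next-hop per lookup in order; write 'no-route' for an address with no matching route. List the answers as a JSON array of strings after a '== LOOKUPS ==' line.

Trace:
  + 12.0.0.0/8 (H2) depth=8
  del 12.0.0.0/8 (clear depth 8)
  + 160.0.0.0/5 (H1) depth=5
  del 160.0.0.0/5 (clear depth 5)
  + 0.0.0.0/0 (H1) depth=0
  + 12.0.0.0/8 (H0) depth=8
  lookup 12.0.13.161: bits 00001100 walk d0:H1→d1:-→d2:-→d3:-→d4:-→d5:-→d6:-→d7:-→d8:H0 -> H0
  + 12.240.0.0/12 (H2) depth=12
  del 12.240.0.0/12 (clear depth 12)
  del 0.0.0.0/0 (clear depth 0)
  + 0.0.0.0/0 (H0) depth=0
  + 137.74.88.80/28 (H3) depth=28
  + 12.242.0.0/16 (H0) depth=16
  del 0.0.0.0/0 (clear depth 0)
  del 12.0.0.0/8 (clear depth 8)
  lookup 12.242.1.233: bits 0000110011110010 walk d0:-→d1:-→d2:-→d3:-→d4:-→d5:-→d6:-→d7:-→d8:-→d9:-→d10:-→d11:-→d12:-→d13:-→d14:-→d15:-→d16:H0 -> H0
  + 137.74.88.80/28 (H2) depth=28
  + 12.242.83.65/32 (H2) depth=32
  + 164.192.0.0/12 (H3) depth=12
  lookup 137.74.88.81: bits 1000100101001010010110000101 walk d0:-→d1:-→d2:-→d3:-→d4:-→d5:-→d6:-→d7:-→d8:-→d9:-→d10:-→d11:-→d12:-→d13:-→d14:-→d15:-→d16:-→d17:-→d18:-→d19:-→d20:-→d21:-→d22:-→d23:-→d24:-→d25:-→d26:-→d27:-→d28:H2 -> H2
  + 0.0.0.0/0 (H3) depth=0
  + 164.193.187.144/28 (H1) depth=28
  lookup 164.193.187.147: bits 1010010011000001101110111001 walk d0:H3→d1:-→d2:-→d3:-→d4:-→d5:-→d6:-→d7:-→d8:-→d9:-→d10:-→d11:-→d12:H3→d13:-→d14:-→d15:-→d16:-→d17:-→d18:-→d19:-→d20:-→d21:-→d22:-→d23:-→d24:-→d25:-→d26:-→d27:-→d28:H1 -> H1
  lookup 137.74.88.81: bits 1000100101001010010110000101 walk d0:H3→d1:-→d2:-→d3:-→d4:-→d5:-→d6:-→d7:-→d8:-→d9:-→d10:-→d11:-→d12:-→d13:-→d14:-→d15:-→d16:-→d17:-→d18:-→d19:-→d20:-→d21:-→d22:-→d23:-→d24:-→d25:-→d26:-→d27:-→d28:H2 -> H2
  lookup 164.193.187.144: bits 1010010011000001101110111001 walk d0:H3→d1:-→d2:-→d3:-→d4:-→d5:-→d6:-→d7:-→d8:-→d9:-→d10:-→d11:-→d12:H3→d13:-→d14:-→d15:-→d16:-→d17:-→d18:-→d19:-→d20:-→d21:-→d22:-→d23:-→d24:-→d25:-→d26:-→d27:-→d28:H1 -> H1
  + 164.193.0.0/16 (H3) depth=16
  lookup 12.242.47.142: bits 00001100111100100 walk d0:H3→d1:-→d2:-→d3:-→d4:-→d5:-→d6:-→d7:-→d8:-→d9:-→d10:-→d11:-→d12:-→d13:-→d14:-→d15:-→d16:H0→d17:- -> H0

== LOOKUPS ==
["H0","H0","H2","H1","H2","H1","H0"]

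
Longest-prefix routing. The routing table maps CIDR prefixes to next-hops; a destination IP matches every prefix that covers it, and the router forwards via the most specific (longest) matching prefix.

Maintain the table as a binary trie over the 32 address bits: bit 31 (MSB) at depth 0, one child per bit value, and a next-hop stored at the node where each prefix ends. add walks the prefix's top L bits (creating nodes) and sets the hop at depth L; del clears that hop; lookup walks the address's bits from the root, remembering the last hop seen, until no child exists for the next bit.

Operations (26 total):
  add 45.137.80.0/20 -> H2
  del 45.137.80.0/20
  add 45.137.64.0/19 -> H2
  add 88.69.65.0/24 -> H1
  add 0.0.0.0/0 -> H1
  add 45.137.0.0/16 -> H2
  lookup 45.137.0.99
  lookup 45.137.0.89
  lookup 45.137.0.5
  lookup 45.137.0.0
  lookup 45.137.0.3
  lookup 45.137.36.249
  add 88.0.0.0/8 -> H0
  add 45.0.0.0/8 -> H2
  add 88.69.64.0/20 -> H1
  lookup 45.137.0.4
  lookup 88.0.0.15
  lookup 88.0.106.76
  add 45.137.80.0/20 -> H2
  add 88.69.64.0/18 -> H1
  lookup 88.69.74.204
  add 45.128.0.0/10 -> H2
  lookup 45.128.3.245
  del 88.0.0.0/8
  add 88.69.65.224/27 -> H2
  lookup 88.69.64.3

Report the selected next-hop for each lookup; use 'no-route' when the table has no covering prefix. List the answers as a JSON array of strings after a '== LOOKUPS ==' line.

Trace:
  add 45.137.80.0/20 -> H2 at depth 20
  - 45.137.80.0/20 clear@20
  add 45.137.64.0/19 -> H2 at depth 19
  add 88.69.65.0/24 -> H1 at depth 24
  add 0.0.0.0/0 -> H1 at depth 0
  add 45.137.0.0/16 -> H2 at depth 16
  lookup 45.137.0.99: bits 00101101100010010 walk d0:H1→d1:-→d2:-→d3:-→d4:-→d5:-→d6:-→d7:-→d8:-→d9:-→d10:-→d11:-→d12:-→d13:-→d14:-→d15:-→d16:H2→d17:- -> H2
  lookup 45.137.0.89: bits 00101101100010010 walk d0:H1→d1:-→d2:-→d3:-→d4:-→d5:-→d6:-→d7:-→d8:-→d9:-→d10:-→d11:-→d12:-→d13:-→d14:-→d15:-→d16:H2→d17:- -> H2
  lookup 45.137.0.5: bits 00101101100010010 walk d0:H1→d1:-→d2:-→d3:-→d4:-→d5:-→d6:-→d7:-→d8:-→d9:-→d10:-→d11:-→d12:-→d13:-→d14:-→d15:-→d16:H2→d17:- -> H2
  lookup 45.137.0.0: bits 00101101100010010 walk d0:H1→d1:-→d2:-→d3:-→d4:-→d5:-→d6:-→d7:-→d8:-→d9:-→d10:-→d11:-→d12:-→d13:-→d14:-→d15:-→d16:H2→d17:- -> H2
  lookup 45.137.0.3: bits 00101101100010010 walk d0:H1→d1:-→d2:-→d3:-→d4:-→d5:-→d6:-→d7:-→d8:-→d9:-→d10:-→d11:-→d12:-→d13:-→d14:-→d15:-→d16:H2→d17:- -> H2
  lookup 45.137.36.249: bits 00101101100010010 walk d0:H1→d1:-→d2:-→d3:-→d4:-→d5:-→d6:-→d7:-→d8:-→d9:-→d10:-→d11:-→d12:-→d13:-→d14:-→d15:-→d16:H2→d17:- -> H2
  add 88.0.0.0/8 -> H0 at depth 8
  add 45.0.0.0/8 -> H2 at depth 8
  add 88.69.64.0/20 -> H1 at depth 20
  lookup 45.137.0.4: bits 00101101100010010 walk d0:H1→d1:-→d2:-→d3:-→d4:-→d5:-→d6:-→d7:-→d8:H2→d9:-→d10:-→d11:-→d12:-→d13:-→d14:-→d15:-→d16:H2→d17:- -> H2
  lookup 88.0.0.15: bits 010110000 walk d0:H1→d1:-→d2:-→d3:-→d4:-→d5:-→d6:-→d7:-→d8:H0→d9:- -> H0
  lookup 88.0.106.76: bits 010110000 walk d0:H1→d1:-→d2:-→d3:-→d4:-→d5:-→d6:-→d7:-→d8:H0→d9:- -> H0
  add 45.137.80.0/20 -> H2 at depth 20
  add 88.69.64.0/18 -> H1 at depth 18
  lookup 88.69.74.204: bits 01011000010001010100 walk d0:H1→d1:-→d2:-→d3:-→d4:-→d5:-→d6:-→d7:-→d8:H0→d9:-→d10:-→d11:-→d12:-→d13:-→d14:-→d15:-→d16:-→d17:-→d18:H1→d19:-→d20:H1 -> H1
  add 45.128.0.0/10 -> H2 at depth 10
  lookup 45.128.3.245: bits 001011011000 walk d0:H1→d1:-→d2:-→d3:-→d4:-→d5:-→d6:-→d7:-→d8:H2→d9:-→d10:H2→d11:-→d12:- -> H2
  - 88.0.0.0/8 clear@8
  add 88.69.65.224/27 -> H2 at depth 27
  lookup 88.69.64.3: bits 01011000010001010100000 walk d0:H1→d1:-→d2:-→d3:-→d4:-→d5:-→d6:-→d7:-→d8:-→d9:-→d10:-→d11:-→d12:-→d13:-→d14:-→d15:-→d16:-→d17:-→d18:H1→d19:-→d20:H1→d21:-→d22:-→d23:- -> H1

== LOOKUPS ==
["H2","H2","H2","H2","H2","H2","H2","H0","H0","H1","H2","H1"]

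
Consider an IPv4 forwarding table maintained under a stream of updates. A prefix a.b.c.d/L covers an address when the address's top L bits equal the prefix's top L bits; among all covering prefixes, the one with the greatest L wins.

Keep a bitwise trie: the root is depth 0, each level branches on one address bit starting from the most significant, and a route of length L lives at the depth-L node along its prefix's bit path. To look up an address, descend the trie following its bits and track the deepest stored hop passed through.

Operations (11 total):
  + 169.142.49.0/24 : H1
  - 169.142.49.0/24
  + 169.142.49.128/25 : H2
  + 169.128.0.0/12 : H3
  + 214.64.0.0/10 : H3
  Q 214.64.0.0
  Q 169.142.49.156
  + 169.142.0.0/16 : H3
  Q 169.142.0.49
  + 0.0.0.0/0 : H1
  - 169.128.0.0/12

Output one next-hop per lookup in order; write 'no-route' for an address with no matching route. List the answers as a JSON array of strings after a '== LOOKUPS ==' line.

Apply in order:
  + 169.142.49.0/24 (H1) depth=24
  del 169.142.49.0/24 (clear depth 24)
  + 169.142.49.128/25 (H2) depth=25
  + 169.128.0.0/12 (H3) depth=12
  + 214.64.0.0/10 (H3) depth=10
  ? 214.64.0.0  path d0:-→d1:-→d2:-→d3:-→d4:-→d5:-→d6:-→d7:-→d8:-→d9:-→d10:H3  best=H3
  ? 169.142.49.156  path d0:-→d1:-→d2:-→d3:-→d4:-→d5:-→d6:-→d7:-→d8:-→d9:-→d10:-→d11:-→d12:H3→d13:-→d14:-→d15:-→d16:-→d17:-→d18:-→d19:-→d20:-→d21:-→d22:-→d23:-→d24:-→d25:H2  best=H2
  + 169.142.0.0/16 (H3) depth=16
  ? 169.142.0.49  path d0:-→d1:-→d2:-→d3:-→d4:-→d5:-→d6:-→d7:-→d8:-→d9:-→d10:-→d11:-→d12:H3→d13:-→d14:-→d15:-→d16:H3→d17:-→d18:-  best=H3
  + 0.0.0.0/0 (H1) depth=0
  del 169.128.0.0/12 (clear depth 12)

== LOOKUPS ==
["H3","H2","H3"]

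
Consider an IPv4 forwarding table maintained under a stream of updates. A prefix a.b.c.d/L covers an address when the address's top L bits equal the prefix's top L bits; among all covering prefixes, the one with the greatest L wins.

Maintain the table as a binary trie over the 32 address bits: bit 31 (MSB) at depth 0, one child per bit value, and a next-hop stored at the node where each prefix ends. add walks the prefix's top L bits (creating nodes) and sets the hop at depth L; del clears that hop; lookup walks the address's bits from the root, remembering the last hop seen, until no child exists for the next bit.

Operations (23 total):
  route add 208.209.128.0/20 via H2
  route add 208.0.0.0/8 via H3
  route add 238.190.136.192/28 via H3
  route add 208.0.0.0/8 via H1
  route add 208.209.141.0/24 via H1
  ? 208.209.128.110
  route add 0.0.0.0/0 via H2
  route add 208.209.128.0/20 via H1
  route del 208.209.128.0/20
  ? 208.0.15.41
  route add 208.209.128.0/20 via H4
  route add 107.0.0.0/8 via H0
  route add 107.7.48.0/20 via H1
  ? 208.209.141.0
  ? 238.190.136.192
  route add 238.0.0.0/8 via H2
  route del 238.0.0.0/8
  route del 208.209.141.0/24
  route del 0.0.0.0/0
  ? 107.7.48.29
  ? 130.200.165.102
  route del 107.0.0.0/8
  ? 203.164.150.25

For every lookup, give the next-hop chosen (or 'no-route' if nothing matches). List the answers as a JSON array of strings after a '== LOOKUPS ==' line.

Process each operation:
  + 208.209.128.0/20 (H2) depth=20
  + 208.0.0.0/8 (H3) depth=8
  + 238.190.136.192/28 (H3) depth=28
  + 208.0.0.0/8 (H1) depth=8
  + 208.209.141.0/24 (H1) depth=24
  ? 208.209.128.110  path d0:-→d1:-→d2:-→d3:-→d4:-→d5:-→d6:-→d7:-→d8:H1→d9:-→d10:-→d11:-→d12:-→d13:-→d14:-→d15:-→d16:-→d17:-→d18:-→d19:-→d20:H2  best=H2
  + 0.0.0.0/0 (H2) depth=0
  + 208.209.128.0/20 (H1) depth=20
  - 208.209.128.0/20 clear@20
  ? 208.0.15.41  path d0:H2→d1:-→d2:-→d3:-→d4:-→d5:-→d6:-→d7:-→d8:H1  best=H1
  + 208.209.128.0/20 (H4) depth=20
  + 107.0.0.0/8 (H0) depth=8
  + 107.7.48.0/20 (H1) depth=20
  ? 208.209.141.0  path d0:H2→d1:-→d2:-→d3:-→d4:-→d5:-→d6:-→d7:-→d8:H1→d9:-→d10:-→d11:-→d12:-→d13:-→d14:-→d15:-→d16:-→d17:-→d18:-→d19:-→d20:H4→d21:-→d22:-→d23:-→d24:H1  best=H1
  ? 238.190.136.192  path d0:H2→d1:-→d2:-→d3:-→d4:-→d5:-→d6:-→d7:-→d8:-→d9:-→d10:-→d11:-→d12:-→d13:-→d14:-→d15:-→d16:-→d17:-→d18:-→d19:-→d20:-→d21:-→d22:-→d23:-→d24:-→d25:-→d26:-→d27:-→d28:H3  best=H3
  + 238.0.0.0/8 (H2) depth=8
  - 238.0.0.0/8 clear@8
  - 208.209.141.0/24 clear@24
  - 0.0.0.0/0 clear@0
  ? 107.7.48.29  path d0:-→d1:-→d2:-→d3:-→d4:-→d5:-→d6:-→d7:-→d8:H0→d9:-→d10:-→d11:-→d12:-→d13:-→d14:-→d15:-→d16:-→d17:-→d18:-→d19:-→d20:H1  best=H1
  ? 130.200.165.102  path d0:-→d1:-  best=no-route
  - 107.0.0.0/8 clear@8
  ? 203.164.150.25  path d0:-→d1:-→d2:-→d3:-  best=no-route

== LOOKUPS ==
["H2","H1","H1","H3","H1","no-route","no-route"]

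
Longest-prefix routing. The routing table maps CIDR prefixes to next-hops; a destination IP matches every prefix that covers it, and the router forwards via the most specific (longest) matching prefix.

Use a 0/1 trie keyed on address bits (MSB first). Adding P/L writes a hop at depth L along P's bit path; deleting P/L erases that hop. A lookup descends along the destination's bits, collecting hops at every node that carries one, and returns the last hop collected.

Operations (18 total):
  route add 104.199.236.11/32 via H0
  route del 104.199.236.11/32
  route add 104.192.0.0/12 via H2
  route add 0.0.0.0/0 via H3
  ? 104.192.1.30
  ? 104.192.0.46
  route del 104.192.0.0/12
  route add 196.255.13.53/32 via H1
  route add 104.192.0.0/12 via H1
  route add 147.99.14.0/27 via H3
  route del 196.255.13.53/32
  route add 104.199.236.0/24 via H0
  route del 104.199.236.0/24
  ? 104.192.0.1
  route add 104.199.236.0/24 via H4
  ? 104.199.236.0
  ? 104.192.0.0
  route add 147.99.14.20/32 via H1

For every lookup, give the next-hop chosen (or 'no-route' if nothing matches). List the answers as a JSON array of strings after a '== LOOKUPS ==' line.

Trace:
  add 104.199.236.11/32 -> H0 at depth 32
  del 104.199.236.11/32 (clear depth 32)
  add 104.192.0.0/12 -> H2 at depth 12
  add 0.0.0.0/0 -> H3 at depth 0
  lookup 104.192.1.30: bits 0110100011000 walk d0:H3→d1:-→d2:-→d3:-→d4:-→d5:-→d6:-→d7:-→d8:-→d9:-→d10:-→d11:-→d12:H2→d13:- -> H2
  lookup 104.192.0.46: bits 0110100011000 walk d0:H3→d1:-→d2:-→d3:-→d4:-→d5:-→d6:-→d7:-→d8:-→d9:-→d10:-→d11:-→d12:H2→d13:- -> H2
  del 104.192.0.0/12 (clear depth 12)
  add 196.255.13.53/32 -> H1 at depth 32
  add 104.192.0.0/12 -> H1 at depth 12
  add 147.99.14.0/27 -> H3 at depth 27
  del 196.255.13.53/32 (clear depth 32)
  add 104.199.236.0/24 -> H0 at depth 24
  del 104.199.236.0/24 (clear depth 24)
  lookup 104.192.0.1: bits 0110100011000 walk d0:H3→d1:-→d2:-→d3:-→d4:-→d5:-→d6:-→d7:-→d8:-→d9:-→d10:-→d11:-→d12:H1→d13:- -> H1
  add 104.199.236.0/24 -> H4 at depth 24
  lookup 104.199.236.0: bits 0110100011000111111011000000 walk d0:H3→d1:-→d2:-→d3:-→d4:-→d5:-→d6:-→d7:-→d8:-→d9:-→d10:-→d11:-→d12:H1→d13:-→d14:-→d15:-→d16:-→d17:-→d18:-→d19:-→d20:-→d21:-→d22:-→d23:-→d24:H4→d25:-→d26:-→d27:-→d28:- -> H4
  lookup 104.192.0.0: bits 0110100011000 walk d0:H3→d1:-→d2:-→d3:-→d4:-→d5:-→d6:-→d7:-→d8:-→d9:-→d10:-→d11:-→d12:H1→d13:- -> H1
  add 147.99.14.20/32 -> H1 at depth 32

== LOOKUPS ==
["H2","H2","H1","H4","H1"]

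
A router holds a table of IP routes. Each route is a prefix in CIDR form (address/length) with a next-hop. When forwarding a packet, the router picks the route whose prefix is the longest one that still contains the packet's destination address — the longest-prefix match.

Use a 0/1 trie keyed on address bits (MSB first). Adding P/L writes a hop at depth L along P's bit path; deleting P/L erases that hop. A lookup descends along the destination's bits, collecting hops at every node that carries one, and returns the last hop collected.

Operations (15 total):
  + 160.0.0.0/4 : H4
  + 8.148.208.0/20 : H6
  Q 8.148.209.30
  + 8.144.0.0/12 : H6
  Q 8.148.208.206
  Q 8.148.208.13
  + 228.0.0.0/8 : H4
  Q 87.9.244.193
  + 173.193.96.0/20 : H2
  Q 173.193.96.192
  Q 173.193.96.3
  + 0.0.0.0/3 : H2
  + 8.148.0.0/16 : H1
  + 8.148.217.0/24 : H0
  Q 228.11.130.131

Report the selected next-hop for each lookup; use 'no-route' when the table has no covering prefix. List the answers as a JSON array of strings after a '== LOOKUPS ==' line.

Apply in order:
  add 160.0.0.0/4 -> H4 at depth 4
  add 8.148.208.0/20 -> H6 at depth 20
  Q 8.148.209.30: descend 00001000100101001101 ; hops seen [H6] ; pick H6
  add 8.144.0.0/12 -> H6 at depth 12
  Q 8.148.208.206: descend 00001000100101001101 ; hops seen [H6,H6] ; pick H6
  Q 8.148.208.13: descend 00001000100101001101 ; hops seen [H6,H6] ; pick H6
  add 228.0.0.0/8 -> H4 at depth 8
  Q 87.9.244.193: descend 0 ; hops seen [∅] ; pick no-route
  add 173.193.96.0/20 -> H2 at depth 20
  Q 173.193.96.192: descend 10101101110000010110 ; hops seen [H4,H2] ; pick H2
  Q 173.193.96.3: descend 10101101110000010110 ; hops seen [H4,H2] ; pick H2
  add 0.0.0.0/3 -> H2 at depth 3
  add 8.148.0.0/16 -> H1 at depth 16
  add 8.148.217.0/24 -> H0 at depth 24
  Q 228.11.130.131: descend 11100100 ; hops seen [H4] ; pick H4

== LOOKUPS ==
["H6","H6","H6","no-route","H2","H2","H4"]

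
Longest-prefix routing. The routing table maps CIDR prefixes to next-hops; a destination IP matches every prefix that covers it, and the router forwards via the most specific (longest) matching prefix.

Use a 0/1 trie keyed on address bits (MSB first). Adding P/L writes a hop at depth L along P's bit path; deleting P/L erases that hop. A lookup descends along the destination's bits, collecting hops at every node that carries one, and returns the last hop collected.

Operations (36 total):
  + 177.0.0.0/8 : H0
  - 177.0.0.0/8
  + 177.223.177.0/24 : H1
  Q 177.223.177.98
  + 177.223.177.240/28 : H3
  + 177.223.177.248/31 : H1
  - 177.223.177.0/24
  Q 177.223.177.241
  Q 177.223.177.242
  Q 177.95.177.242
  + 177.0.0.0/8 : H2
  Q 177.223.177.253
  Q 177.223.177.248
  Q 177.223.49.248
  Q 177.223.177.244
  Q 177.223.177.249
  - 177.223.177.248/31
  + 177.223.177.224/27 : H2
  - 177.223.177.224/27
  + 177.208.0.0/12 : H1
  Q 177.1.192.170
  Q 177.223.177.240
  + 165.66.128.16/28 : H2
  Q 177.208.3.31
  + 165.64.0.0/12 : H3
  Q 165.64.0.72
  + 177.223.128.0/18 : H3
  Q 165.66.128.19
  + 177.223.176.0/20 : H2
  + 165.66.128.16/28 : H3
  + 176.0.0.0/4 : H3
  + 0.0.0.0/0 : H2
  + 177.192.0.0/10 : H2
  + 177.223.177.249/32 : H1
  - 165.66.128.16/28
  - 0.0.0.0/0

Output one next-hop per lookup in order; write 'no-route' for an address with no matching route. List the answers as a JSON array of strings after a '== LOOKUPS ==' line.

Process each operation:
  add 177.0.0.0/8 -> H0 at depth 8
  - 177.0.0.0/8 clear@8
  add 177.223.177.0/24 -> H1 at depth 24
  Q 177.223.177.98: descend 101100011101111110110001 ; hops seen [H1] ; pick H1
  add 177.223.177.240/28 -> H3 at depth 28
  add 177.223.177.248/31 -> H1 at depth 31
  - 177.223.177.0/24 clear@24
  Q 177.223.177.241: descend 1011000111011111101100011111 ; hops seen [H3] ; pick H3
  Q 177.223.177.242: descend 1011000111011111101100011111 ; hops seen [H3] ; pick H3
  Q 177.95.177.242: descend 10110001 ; hops seen [∅] ; pick no-route
  add 177.0.0.0/8 -> H2 at depth 8
  Q 177.223.177.253: descend 10110001110111111011000111111 ; hops seen [H2,H3] ; pick H3
  Q 177.223.177.248: descend 1011000111011111101100011111100 ; hops seen [H2,H3,H1] ; pick H1
  Q 177.223.49.248: descend 1011000111011111 ; hops seen [H2] ; pick H2
  Q 177.223.177.244: descend 1011000111011111101100011111 ; hops seen [H2,H3] ; pick H3
  Q 177.223.177.249: descend 1011000111011111101100011111100 ; hops seen [H2,H3,H1] ; pick H1
  - 177.223.177.248/31 clear@31
  add 177.223.177.224/27 -> H2 at depth 27
  - 177.223.177.224/27 clear@27
  add 177.208.0.0/12 -> H1 at depth 12
  Q 177.1.192.170: descend 10110001 ; hops seen [H2] ; pick H2
  Q 177.223.177.240: descend 1011000111011111101100011111 ; hops seen [H2,H1,H3] ; pick H3
  add 165.66.128.16/28 -> H2 at depth 28
  Q 177.208.3.31: descend 101100011101 ; hops seen [H2,H1] ; pick H1
  add 165.64.0.0/12 -> H3 at depth 12
  Q 165.64.0.72: descend 10100101010000 ; hops seen [H3] ; pick H3
  add 177.223.128.0/18 -> H3 at depth 18
  Q 165.66.128.19: descend 1010010101000010100000000001 ; hops seen [H3,H2] ; pick H2
  add 177.223.176.0/20 -> H2 at depth 20
  add 165.66.128.16/28 -> H3 at depth 28
  add 176.0.0.0/4 -> H3 at depth 4
  add 0.0.0.0/0 -> H2 at depth 0
  add 177.192.0.0/10 -> H2 at depth 10
  add 177.223.177.249/32 -> H1 at depth 32
  - 165.66.128.16/28 clear@28
  - 0.0.0.0/0 clear@0

== LOOKUPS ==
["H1","H3","H3","no-route","H3","H1","H2","H3","H1","H2","H3","H1","H3","H2"]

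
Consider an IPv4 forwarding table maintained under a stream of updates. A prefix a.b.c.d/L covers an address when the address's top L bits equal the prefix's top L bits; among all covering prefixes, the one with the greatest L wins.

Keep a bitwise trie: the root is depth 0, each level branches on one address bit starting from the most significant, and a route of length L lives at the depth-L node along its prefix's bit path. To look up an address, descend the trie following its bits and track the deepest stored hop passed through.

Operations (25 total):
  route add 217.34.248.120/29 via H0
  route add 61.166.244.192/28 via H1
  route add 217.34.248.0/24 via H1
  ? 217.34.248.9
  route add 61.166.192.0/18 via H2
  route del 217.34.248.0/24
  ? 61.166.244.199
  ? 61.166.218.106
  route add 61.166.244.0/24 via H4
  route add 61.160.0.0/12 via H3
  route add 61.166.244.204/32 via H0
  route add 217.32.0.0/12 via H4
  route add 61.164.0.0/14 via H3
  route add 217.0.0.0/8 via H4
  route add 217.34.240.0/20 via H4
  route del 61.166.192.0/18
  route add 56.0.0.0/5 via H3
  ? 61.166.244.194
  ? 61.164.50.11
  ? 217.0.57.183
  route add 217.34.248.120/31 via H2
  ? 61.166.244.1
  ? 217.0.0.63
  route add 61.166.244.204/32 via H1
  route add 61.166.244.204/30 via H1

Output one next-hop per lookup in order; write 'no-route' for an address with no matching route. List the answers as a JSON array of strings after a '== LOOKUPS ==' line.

Apply in order:
  + 217.34.248.120/29 (H0) depth=29
  + 61.166.244.192/28 (H1) depth=28
  + 217.34.248.0/24 (H1) depth=24
  Q 217.34.248.9: descend 1101100100100010111110000 ; hops seen [H1] ; pick H1
  + 61.166.192.0/18 (H2) depth=18
  del 217.34.248.0/24 (clear depth 24)
  Q 61.166.244.199: descend 0011110110100110111101001100 ; hops seen [H2,H1] ; pick H1
  Q 61.166.218.106: descend 001111011010011011 ; hops seen [H2] ; pick H2
  + 61.166.244.0/24 (H4) depth=24
  + 61.160.0.0/12 (H3) depth=12
  + 61.166.244.204/32 (H0) depth=32
  + 217.32.0.0/12 (H4) depth=12
  + 61.164.0.0/14 (H3) depth=14
  + 217.0.0.0/8 (H4) depth=8
  + 217.34.240.0/20 (H4) depth=20
  del 61.166.192.0/18 (clear depth 18)
  + 56.0.0.0/5 (H3) depth=5
  Q 61.166.244.194: descend 0011110110100110111101001100 ; hops seen [H3,H3,H3,H4,H1] ; pick H1
  Q 61.164.50.11: descend 00111101101001 ; hops seen [H3,H3,H3] ; pick H3
  Q 217.0.57.183: descend 1101100100 ; hops seen [H4] ; pick H4
  + 217.34.248.120/31 (H2) depth=31
  Q 61.166.244.1: descend 001111011010011011110100 ; hops seen [H3,H3,H3,H4] ; pick H4
  Q 217.0.0.63: descend 1101100100 ; hops seen [H4] ; pick H4
  + 61.166.244.204/32 (H1) depth=32
  + 61.166.244.204/30 (H1) depth=30

== LOOKUPS ==
["H1","H1","H2","H1","H3","H4","H4","H4"]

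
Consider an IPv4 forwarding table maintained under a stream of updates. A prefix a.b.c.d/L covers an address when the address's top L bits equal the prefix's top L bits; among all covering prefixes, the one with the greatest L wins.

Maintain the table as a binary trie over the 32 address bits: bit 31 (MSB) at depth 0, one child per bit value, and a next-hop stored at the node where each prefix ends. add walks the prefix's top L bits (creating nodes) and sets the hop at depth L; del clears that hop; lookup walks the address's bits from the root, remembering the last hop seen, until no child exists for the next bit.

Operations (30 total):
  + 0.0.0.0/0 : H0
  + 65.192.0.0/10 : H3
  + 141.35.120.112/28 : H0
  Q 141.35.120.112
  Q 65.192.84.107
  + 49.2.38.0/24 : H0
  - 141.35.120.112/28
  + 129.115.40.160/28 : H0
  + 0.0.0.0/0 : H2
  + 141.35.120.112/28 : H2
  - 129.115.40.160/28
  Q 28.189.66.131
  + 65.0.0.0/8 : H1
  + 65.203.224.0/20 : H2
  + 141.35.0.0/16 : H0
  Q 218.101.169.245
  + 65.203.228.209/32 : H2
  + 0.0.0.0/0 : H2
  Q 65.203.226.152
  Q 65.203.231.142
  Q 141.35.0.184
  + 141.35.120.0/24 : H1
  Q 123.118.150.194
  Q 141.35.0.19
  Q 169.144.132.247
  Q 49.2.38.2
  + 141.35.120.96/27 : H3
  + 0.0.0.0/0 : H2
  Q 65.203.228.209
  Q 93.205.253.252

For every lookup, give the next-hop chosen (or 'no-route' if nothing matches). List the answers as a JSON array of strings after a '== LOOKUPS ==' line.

Apply in order:
  add 0.0.0.0/0 -> H0 at depth 0
  add 65.192.0.0/10 -> H3 at depth 10
  add 141.35.120.112/28 -> H0 at depth 28
  lookup 141.35.120.112: bits 1000110100100011011110000111 walk d0:H0→d1:-→d2:-→d3:-→d4:-→d5:-→d6:-→d7:-→d8:-→d9:-→d10:-→d11:-→d12:-→d13:-→d14:-→d15:-→d16:-→d17:-→d18:-→d19:-→d20:-→d21:-→d22:-→d23:-→d24:-→d25:-→d26:-→d27:-→d28:H0 -> H0
  lookup 65.192.84.107: bits 0100000111 walk d0:H0→d1:-→d2:-→d3:-→d4:-→d5:-→d6:-→d7:-→d8:-→d9:-→d10:H3 -> H3
  add 49.2.38.0/24 -> H0 at depth 24
  - 141.35.120.112/28 clear@28
  add 129.115.40.160/28 -> H0 at depth 28
  add 0.0.0.0/0 -> H2 at depth 0
  add 141.35.120.112/28 -> H2 at depth 28
  - 129.115.40.160/28 clear@28
  lookup 28.189.66.131: bits 00 walk d0:H2→d1:-→d2:- -> H2
  add 65.0.0.0/8 -> H1 at depth 8
  add 65.203.224.0/20 -> H2 at depth 20
  add 141.35.0.0/16 -> H0 at depth 16
  lookup 218.101.169.245: bits 1 walk d0:H2→d1:- -> H2
  add 65.203.228.209/32 -> H2 at depth 32
  add 0.0.0.0/0 -> H2 at depth 0
  lookup 65.203.226.152: bits 010000011100101111100 walk d0:H2→d1:-→d2:-→d3:-→d4:-→d5:-→d6:-→d7:-→d8:H1→d9:-→d10:H3→d11:-→d12:-→d13:-→d14:-→d15:-→d16:-→d17:-→d18:-→d19:-→d20:H2→d21:- -> H2
  lookup 65.203.231.142: bits 0100000111001011111001 walk d0:H2→d1:-→d2:-→d3:-→d4:-→d5:-→d6:-→d7:-→d8:H1→d9:-→d10:H3→d11:-→d12:-→d13:-→d14:-→d15:-→d16:-→d17:-→d18:-→d19:-→d20:H2→d21:-→d22:- -> H2
  lookup 141.35.0.184: bits 10001101001000110 walk d0:H2→d1:-→d2:-→d3:-→d4:-→d5:-→d6:-→d7:-→d8:-→d9:-→d10:-→d11:-→d12:-→d13:-→d14:-→d15:-→d16:H0→d17:- -> H0
  add 141.35.120.0/24 -> H1 at depth 24
  lookup 123.118.150.194: bits 01 walk d0:H2→d1:-→d2:- -> H2
  lookup 141.35.0.19: bits 10001101001000110 walk d0:H2→d1:-→d2:-→d3:-→d4:-→d5:-→d6:-→d7:-→d8:-→d9:-→d10:-→d11:-→d12:-→d13:-→d14:-→d15:-→d16:H0→d17:- -> H0
  lookup 169.144.132.247: bits 10 walk d0:H2→d1:-→d2:- -> H2
  lookup 49.2.38.2: bits 001100010000001000100110 walk d0:H2→d1:-→d2:-→d3:-→d4:-→d5:-→d6:-→d7:-→d8:-→d9:-→d10:-→d11:-→d12:-→d13:-→d14:-→d15:-→d16:-→d17:-→d18:-→d19:-→d20:-→d21:-→d22:-→d23:-→d24:H0 -> H0
  add 141.35.120.96/27 -> H3 at depth 27
  add 0.0.0.0/0 -> H2 at depth 0
  lookup 65.203.228.209: bits 01000001110010111110010011010001 walk d0:H2→d1:-→d2:-→d3:-→d4:-→d5:-→d6:-→d7:-→d8:H1→d9:-→d10:H3→d11:-→d12:-→d13:-→d14:-→d15:-→d16:-→d17:-→d18:-→d19:-→d20:H2→d21:-→d22:-→d23:-→d24:-→d25:-→d26:-→d27:-→d28:-→d29:-→d30:-→d31:-→d32:H2 -> H2
  lookup 93.205.253.252: bits 010 walk d0:H2→d1:-→d2:-→d3:- -> H2

== LOOKUPS ==
["H0","H3","H2","H2","H2","H2","H0","H2","H0","H2","H0","H2","H2"]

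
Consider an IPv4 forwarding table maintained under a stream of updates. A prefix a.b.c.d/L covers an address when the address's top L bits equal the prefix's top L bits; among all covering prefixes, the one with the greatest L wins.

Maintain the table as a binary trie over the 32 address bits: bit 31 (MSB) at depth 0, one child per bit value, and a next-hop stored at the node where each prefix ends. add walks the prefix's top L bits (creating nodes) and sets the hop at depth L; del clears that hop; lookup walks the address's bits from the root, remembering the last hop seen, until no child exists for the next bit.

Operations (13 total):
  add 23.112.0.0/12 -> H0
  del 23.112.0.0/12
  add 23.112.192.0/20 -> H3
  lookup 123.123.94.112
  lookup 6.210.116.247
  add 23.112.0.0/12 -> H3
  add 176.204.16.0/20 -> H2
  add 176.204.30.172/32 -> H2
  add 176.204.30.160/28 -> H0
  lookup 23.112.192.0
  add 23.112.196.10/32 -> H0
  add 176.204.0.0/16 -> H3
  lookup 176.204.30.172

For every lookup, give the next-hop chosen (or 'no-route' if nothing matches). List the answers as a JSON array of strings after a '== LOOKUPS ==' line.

Process each operation:
  + 23.112.0.0/12 (H0) depth=12
  del 23.112.0.0/12 (clear depth 12)
  + 23.112.192.0/20 (H3) depth=20
  ? 123.123.94.112  path d0:-→d1:-  best=no-route
  ? 6.210.116.247  path d0:-→d1:-→d2:-→d3:-  best=no-route
  + 23.112.0.0/12 (H3) depth=12
  + 176.204.16.0/20 (H2) depth=20
  + 176.204.30.172/32 (H2) depth=32
  + 176.204.30.160/28 (H0) depth=28
  ? 23.112.192.0  path d0:-→d1:-→d2:-→d3:-→d4:-→d5:-→d6:-→d7:-→d8:-→d9:-→d10:-→d11:-→d12:H3→d13:-→d14:-→d15:-→d16:-→d17:-→d18:-→d19:-→d20:H3  best=H3
  + 23.112.196.10/32 (H0) depth=32
  + 176.204.0.0/16 (H3) depth=16
  ? 176.204.30.172  path d0:-→d1:-→d2:-→d3:-→d4:-→d5:-→d6:-→d7:-→d8:-→d9:-→d10:-→d11:-→d12:-→d13:-→d14:-→d15:-→d16:H3→d17:-→d18:-→d19:-→d20:H2→d21:-→d22:-→d23:-→d24:-→d25:-→d26:-→d27:-→d28:H0→d29:-→d30:-→d31:-→d32:H2  best=H2

== LOOKUPS ==
["no-route","no-route","H3","H2"]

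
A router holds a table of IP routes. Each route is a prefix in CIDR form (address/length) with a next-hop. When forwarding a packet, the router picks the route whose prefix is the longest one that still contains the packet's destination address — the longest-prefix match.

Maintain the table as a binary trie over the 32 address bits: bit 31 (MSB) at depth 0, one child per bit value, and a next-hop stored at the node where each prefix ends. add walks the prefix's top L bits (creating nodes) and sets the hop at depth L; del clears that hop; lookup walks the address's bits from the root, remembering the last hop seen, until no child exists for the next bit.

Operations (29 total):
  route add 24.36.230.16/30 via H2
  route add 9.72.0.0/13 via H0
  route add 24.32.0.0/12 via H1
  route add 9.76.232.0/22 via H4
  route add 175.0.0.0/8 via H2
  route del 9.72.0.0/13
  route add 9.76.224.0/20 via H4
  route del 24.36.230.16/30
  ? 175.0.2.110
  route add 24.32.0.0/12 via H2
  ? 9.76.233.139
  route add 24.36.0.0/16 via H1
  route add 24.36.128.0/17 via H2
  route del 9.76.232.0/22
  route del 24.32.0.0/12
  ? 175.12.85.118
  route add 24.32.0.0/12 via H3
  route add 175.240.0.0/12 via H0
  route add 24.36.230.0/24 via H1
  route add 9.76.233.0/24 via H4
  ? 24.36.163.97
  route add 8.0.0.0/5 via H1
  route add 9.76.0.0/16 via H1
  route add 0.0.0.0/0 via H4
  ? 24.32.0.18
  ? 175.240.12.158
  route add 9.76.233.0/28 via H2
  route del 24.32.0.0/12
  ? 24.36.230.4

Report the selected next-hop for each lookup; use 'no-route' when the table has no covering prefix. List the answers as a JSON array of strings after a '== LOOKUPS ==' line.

Process each operation:
  add 24.36.230.16/30 -> H2 at depth 30
  add 9.72.0.0/13 -> H0 at depth 13
  add 24.32.0.0/12 -> H1 at depth 12
  add 9.76.232.0/22 -> H4 at depth 22
  add 175.0.0.0/8 -> H2 at depth 8
  - 9.72.0.0/13 clear@13
  add 9.76.224.0/20 -> H4 at depth 20
  - 24.36.230.16/30 clear@30
  ? 175.0.2.110  path d0:-→d1:-→d2:-→d3:-→d4:-→d5:-→d6:-→d7:-→d8:H2  best=H2
  add 24.32.0.0/12 -> H2 at depth 12
  ? 9.76.233.139  path d0:-→d1:-→d2:-→d3:-→d4:-→d5:-→d6:-→d7:-→d8:-→d9:-→d10:-→d11:-→d12:-→d13:-→d14:-→d15:-→d16:-→d17:-→d18:-→d19:-→d20:H4→d21:-→d22:H4  best=H4
  add 24.36.0.0/16 -> H1 at depth 16
  add 24.36.128.0/17 -> H2 at depth 17
  - 9.76.232.0/22 clear@22
  - 24.32.0.0/12 clear@12
  ? 175.12.85.118  path d0:-→d1:-→d2:-→d3:-→d4:-→d5:-→d6:-→d7:-→d8:H2  best=H2
  add 24.32.0.0/12 -> H3 at depth 12
  add 175.240.0.0/12 -> H0 at depth 12
  add 24.36.230.0/24 -> H1 at depth 24
  add 9.76.233.0/24 -> H4 at depth 24
  ? 24.36.163.97  path d0:-→d1:-→d2:-→d3:-→d4:-→d5:-→d6:-→d7:-→d8:-→d9:-→d10:-→d11:-→d12:H3→d13:-→d14:-→d15:-→d16:H1→d17:H2  best=H2
  add 8.0.0.0/5 -> H1 at depth 5
  add 9.76.0.0/16 -> H1 at depth 16
  add 0.0.0.0/0 -> H4 at depth 0
  ? 24.32.0.18  path d0:H4→d1:-→d2:-→d3:-→d4:-→d5:-→d6:-→d7:-→d8:-→d9:-→d10:-→d11:-→d12:H3→d13:-  best=H3
  ? 175.240.12.158  path d0:H4→d1:-→d2:-→d3:-→d4:-→d5:-→d6:-→d7:-→d8:H2→d9:-→d10:-→d11:-→d12:H0  best=H0
  add 9.76.233.0/28 -> H2 at depth 28
  - 24.32.0.0/12 clear@12
  ? 24.36.230.4  path d0:H4→d1:-→d2:-→d3:-→d4:-→d5:-→d6:-→d7:-→d8:-→d9:-→d10:-→d11:-→d12:-→d13:-→d14:-→d15:-→d16:H1→d17:H2→d18:-→d19:-→d20:-→d21:-→d22:-→d23:-→d24:H1→d25:-→d26:-→d27:-  best=H1

== LOOKUPS ==
["H2","H4","H2","H2","H3","H0","H1"]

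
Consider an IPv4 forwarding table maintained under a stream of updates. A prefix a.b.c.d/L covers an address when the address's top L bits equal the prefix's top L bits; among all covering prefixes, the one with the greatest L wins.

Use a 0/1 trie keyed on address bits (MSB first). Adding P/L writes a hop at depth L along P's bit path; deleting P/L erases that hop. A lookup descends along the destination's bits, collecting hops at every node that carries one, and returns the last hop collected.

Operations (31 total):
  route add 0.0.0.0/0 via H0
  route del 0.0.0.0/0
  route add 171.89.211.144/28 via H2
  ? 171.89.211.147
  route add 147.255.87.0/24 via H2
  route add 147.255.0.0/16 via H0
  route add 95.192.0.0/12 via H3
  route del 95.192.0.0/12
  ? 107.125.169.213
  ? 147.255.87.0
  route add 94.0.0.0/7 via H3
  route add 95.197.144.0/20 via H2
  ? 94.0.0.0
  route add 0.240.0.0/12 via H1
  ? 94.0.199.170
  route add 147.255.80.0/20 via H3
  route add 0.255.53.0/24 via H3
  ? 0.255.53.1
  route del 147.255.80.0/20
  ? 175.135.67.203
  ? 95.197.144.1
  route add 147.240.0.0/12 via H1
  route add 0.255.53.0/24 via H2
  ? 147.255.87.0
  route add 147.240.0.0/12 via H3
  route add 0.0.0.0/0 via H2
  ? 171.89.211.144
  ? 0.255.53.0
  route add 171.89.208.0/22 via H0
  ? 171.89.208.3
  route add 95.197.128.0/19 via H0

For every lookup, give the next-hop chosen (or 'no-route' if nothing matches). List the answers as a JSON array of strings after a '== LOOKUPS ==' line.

Apply in order:
  add 0.0.0.0/0 -> H0 at depth 0
  - 0.0.0.0/0 clear@0
  add 171.89.211.144/28 -> H2 at depth 28
  lookup 171.89.211.147: bits 1010101101011001110100111001 walk d0:-→d1:-→d2:-→d3:-→d4:-→d5:-→d6:-→d7:-→d8:-→d9:-→d10:-→d11:-→d12:-→d13:-→d14:-→d15:-→d16:-→d17:-→d18:-→d19:-→d20:-→d21:-→d22:-→d23:-→d24:-→d25:-→d26:-→d27:-→d28:H2 -> H2
  add 147.255.87.0/24 -> H2 at depth 24
  add 147.255.0.0/16 -> H0 at depth 16
  add 95.192.0.0/12 -> H3 at depth 12
  - 95.192.0.0/12 clear@12
  lookup 107.125.169.213: bits 01 walk d0:-→d1:-→d2:- -> no-route
  lookup 147.255.87.0: bits 100100111111111101010111 walk d0:-→d1:-→d2:-→d3:-→d4:-→d5:-→d6:-→d7:-→d8:-→d9:-→d10:-→d11:-→d12:-→d13:-→d14:-→d15:-→d16:H0→d17:-→d18:-→d19:-→d20:-→d21:-→d22:-→d23:-→d24:H2 -> H2
  add 94.0.0.0/7 -> H3 at depth 7
  add 95.197.144.0/20 -> H2 at depth 20
  lookup 94.0.0.0: bits 0101111 walk d0:-→d1:-→d2:-→d3:-→d4:-→d5:-→d6:-→d7:H3 -> H3
  add 0.240.0.0/12 -> H1 at depth 12
  lookup 94.0.199.170: bits 0101111 walk d0:-→d1:-→d2:-→d3:-→d4:-→d5:-→d6:-→d7:H3 -> H3
  add 147.255.80.0/20 -> H3 at depth 20
  add 0.255.53.0/24 -> H3 at depth 24
  lookup 0.255.53.1: bits 000000001111111100110101 walk d0:-→d1:-→d2:-→d3:-→d4:-→d5:-→d6:-→d7:-→d8:-→d9:-→d10:-→d11:-→d12:H1→d13:-→d14:-→d15:-→d16:-→d17:-→d18:-→d19:-→d20:-→d21:-→d22:-→d23:-→d24:H3 -> H3
  - 147.255.80.0/20 clear@20
  lookup 175.135.67.203: bits 10101 walk d0:-→d1:-→d2:-→d3:-→d4:-→d5:- -> no-route
  lookup 95.197.144.1: bits 01011111110001011001 walk d0:-→d1:-→d2:-→d3:-→d4:-→d5:-→d6:-→d7:H3→d8:-→d9:-→d10:-→d11:-→d12:-→d13:-→d14:-→d15:-→d16:-→d17:-→d18:-→d19:-→d20:H2 -> H2
  add 147.240.0.0/12 -> H1 at depth 12
  add 0.255.53.0/24 -> H2 at depth 24
  lookup 147.255.87.0: bits 100100111111111101010111 walk d0:-→d1:-→d2:-→d3:-→d4:-→d5:-→d6:-→d7:-→d8:-→d9:-→d10:-→d11:-→d12:H1→d13:-→d14:-→d15:-→d16:H0→d17:-→d18:-→d19:-→d20:-→d21:-→d22:-→d23:-→d24:H2 -> H2
  add 147.240.0.0/12 -> H3 at depth 12
  add 0.0.0.0/0 -> H2 at depth 0
  lookup 171.89.211.144: bits 1010101101011001110100111001 walk d0:H2→d1:-→d2:-→d3:-→d4:-→d5:-→d6:-→d7:-→d8:-→d9:-→d10:-→d11:-→d12:-→d13:-→d14:-→d15:-→d16:-→d17:-→d18:-→d19:-→d20:-→d21:-→d22:-→d23:-→d24:-→d25:-→d26:-→d27:-→d28:H2 -> H2
  lookup 0.255.53.0: bits 000000001111111100110101 walk d0:H2→d1:-→d2:-→d3:-→d4:-→d5:-→d6:-→d7:-→d8:-→d9:-→d10:-→d11:-→d12:H1→d13:-→d14:-→d15:-→d16:-→d17:-→d18:-→d19:-→d20:-→d21:-→d22:-→d23:-→d24:H2 -> H2
  add 171.89.208.0/22 -> H0 at depth 22
  lookup 171.89.208.3: bits 1010101101011001110100 walk d0:H2→d1:-→d2:-→d3:-→d4:-→d5:-→d6:-→d7:-→d8:-→d9:-→d10:-→d11:-→d12:-→d13:-→d14:-→d15:-→d16:-→d17:-→d18:-→d19:-→d20:-→d21:-→d22:H0 -> H0
  add 95.197.128.0/19 -> H0 at depth 19

== LOOKUPS ==
["H2","no-route","H2","H3","H3","H3","no-route","H2","H2","H2","H2","H0"]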